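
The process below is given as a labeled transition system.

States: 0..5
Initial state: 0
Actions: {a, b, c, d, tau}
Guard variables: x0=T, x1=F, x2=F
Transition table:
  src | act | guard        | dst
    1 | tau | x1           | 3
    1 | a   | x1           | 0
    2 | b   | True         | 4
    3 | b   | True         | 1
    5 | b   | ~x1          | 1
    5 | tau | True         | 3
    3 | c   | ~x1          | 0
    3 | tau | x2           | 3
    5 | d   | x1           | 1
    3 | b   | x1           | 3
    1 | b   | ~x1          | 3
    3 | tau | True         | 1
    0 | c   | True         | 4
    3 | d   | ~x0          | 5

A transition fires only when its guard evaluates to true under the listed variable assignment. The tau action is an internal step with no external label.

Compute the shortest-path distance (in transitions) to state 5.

Breadth-first toward 5:
  L0 = {0}
  L1 = {4}
5 never appears.

Answer: UNREACHABLE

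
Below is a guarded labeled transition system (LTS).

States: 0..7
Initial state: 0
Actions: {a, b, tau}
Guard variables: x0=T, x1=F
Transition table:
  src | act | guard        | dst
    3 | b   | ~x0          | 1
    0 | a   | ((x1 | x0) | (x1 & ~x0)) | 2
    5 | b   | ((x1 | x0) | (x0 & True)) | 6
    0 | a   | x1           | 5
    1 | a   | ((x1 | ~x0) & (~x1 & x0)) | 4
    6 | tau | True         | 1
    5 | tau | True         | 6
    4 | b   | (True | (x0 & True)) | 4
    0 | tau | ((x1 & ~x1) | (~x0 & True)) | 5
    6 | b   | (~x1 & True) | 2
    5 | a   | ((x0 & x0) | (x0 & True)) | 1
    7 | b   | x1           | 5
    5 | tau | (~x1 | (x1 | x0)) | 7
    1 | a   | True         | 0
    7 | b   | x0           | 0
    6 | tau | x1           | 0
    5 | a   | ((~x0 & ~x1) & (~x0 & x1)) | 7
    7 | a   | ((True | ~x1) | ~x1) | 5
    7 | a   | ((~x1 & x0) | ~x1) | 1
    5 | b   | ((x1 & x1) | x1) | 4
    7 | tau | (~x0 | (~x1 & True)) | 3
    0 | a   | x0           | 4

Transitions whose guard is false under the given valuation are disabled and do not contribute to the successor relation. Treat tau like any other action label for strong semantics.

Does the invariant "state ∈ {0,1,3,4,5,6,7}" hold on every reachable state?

Safe = {0,1,3,4,5,6,7}
Reach set: {0,2,4}
  0: ✓
  2: VIOLATES
  4: ✓
witness against invariant: a → 2

Answer: INVARIANT VIOLATED at state 2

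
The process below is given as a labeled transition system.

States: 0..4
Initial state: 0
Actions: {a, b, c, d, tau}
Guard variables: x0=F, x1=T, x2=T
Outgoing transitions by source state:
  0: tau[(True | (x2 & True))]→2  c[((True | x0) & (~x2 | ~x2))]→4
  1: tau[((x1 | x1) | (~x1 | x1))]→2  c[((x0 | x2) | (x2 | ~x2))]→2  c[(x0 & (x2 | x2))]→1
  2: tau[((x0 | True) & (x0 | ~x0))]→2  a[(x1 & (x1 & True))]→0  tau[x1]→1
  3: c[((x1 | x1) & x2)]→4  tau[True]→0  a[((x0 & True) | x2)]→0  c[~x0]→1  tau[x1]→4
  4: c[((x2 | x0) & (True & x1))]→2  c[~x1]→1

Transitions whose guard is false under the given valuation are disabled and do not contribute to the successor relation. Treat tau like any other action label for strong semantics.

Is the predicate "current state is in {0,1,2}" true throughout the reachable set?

Inv-set: {0,1,2}
Reachable = {0,1,2}
  0: ✓
  1: ✓
  2: ✓

Answer: INVARIANT HOLDS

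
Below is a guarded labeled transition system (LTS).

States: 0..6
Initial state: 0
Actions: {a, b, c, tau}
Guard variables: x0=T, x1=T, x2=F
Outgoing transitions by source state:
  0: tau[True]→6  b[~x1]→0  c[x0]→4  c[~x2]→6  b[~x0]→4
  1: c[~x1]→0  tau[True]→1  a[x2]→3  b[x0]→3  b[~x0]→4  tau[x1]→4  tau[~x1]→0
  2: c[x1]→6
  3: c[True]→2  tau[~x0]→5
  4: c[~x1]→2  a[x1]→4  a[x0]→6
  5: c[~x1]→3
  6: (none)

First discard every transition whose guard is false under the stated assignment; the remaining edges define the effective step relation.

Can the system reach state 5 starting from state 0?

After dropping false guards: 10 live edges.
Layer 0: {0}
Layer 1: {4,6}  now seen {0,4,6}
Reachable = {0,4,6}

Answer: UNREACHABLE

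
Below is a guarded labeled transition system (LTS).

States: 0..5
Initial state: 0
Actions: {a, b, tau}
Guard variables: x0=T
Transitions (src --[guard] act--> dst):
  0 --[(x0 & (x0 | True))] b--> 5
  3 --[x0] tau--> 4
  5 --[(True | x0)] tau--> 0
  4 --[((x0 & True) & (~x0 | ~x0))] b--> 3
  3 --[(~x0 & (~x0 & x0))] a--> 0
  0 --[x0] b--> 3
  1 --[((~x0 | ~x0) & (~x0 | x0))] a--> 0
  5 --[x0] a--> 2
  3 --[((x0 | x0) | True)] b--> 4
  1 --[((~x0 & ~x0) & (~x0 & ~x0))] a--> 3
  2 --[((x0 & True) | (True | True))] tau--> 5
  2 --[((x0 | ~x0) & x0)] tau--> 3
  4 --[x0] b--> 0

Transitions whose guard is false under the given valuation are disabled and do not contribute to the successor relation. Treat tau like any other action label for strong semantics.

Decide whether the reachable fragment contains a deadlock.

Reach set: {0,2,3,4,5}
  0: b→3  b→5  [2 exit(s)]
  2: tau→3  tau→5  [2 exit(s)]
  3: b→4  tau→4  [2 exit(s)]
  4: b→0  [1 exit(s)]
  5: a→2  tau→0  [2 exit(s)]

Answer: DEADLOCK-FREE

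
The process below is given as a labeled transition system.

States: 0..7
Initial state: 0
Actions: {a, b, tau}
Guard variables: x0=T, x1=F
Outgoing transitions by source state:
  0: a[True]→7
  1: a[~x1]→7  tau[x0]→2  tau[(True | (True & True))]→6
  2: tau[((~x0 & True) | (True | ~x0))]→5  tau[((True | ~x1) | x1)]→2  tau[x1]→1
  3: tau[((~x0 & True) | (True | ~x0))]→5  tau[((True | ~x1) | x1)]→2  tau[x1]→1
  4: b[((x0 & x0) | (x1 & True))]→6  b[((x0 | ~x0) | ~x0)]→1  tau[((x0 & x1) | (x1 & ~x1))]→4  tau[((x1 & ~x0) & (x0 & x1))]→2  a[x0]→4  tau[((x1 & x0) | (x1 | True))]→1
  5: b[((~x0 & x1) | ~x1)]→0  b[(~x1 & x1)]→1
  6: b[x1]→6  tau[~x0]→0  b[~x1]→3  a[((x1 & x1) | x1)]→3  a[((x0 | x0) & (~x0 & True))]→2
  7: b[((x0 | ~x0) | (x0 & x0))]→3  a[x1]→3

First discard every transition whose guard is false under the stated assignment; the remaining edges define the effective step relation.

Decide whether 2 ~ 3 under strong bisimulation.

Answer: BISIMILAR

Working:
Refine partition for ~:
  P[0] = {{0,1,2,3,4,5,6,7}}
  P[1] = {{0},{1},{2,3},{4},{5,6,7}}
  P[2] = {{0},{1},{2,3},{4},{5},{6,7}}
Fixed point at round 3; 6 class(es).
2∈{2,3}, 3∈{2,3}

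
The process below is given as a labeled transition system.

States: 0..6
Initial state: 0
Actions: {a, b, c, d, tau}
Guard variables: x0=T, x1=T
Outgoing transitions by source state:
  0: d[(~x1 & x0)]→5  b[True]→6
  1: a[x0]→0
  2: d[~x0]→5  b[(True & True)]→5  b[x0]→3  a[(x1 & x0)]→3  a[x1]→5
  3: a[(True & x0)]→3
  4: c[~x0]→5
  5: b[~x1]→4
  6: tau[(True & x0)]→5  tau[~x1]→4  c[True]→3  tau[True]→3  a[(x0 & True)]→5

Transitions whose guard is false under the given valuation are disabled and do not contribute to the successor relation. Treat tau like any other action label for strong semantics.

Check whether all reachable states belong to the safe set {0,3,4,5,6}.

Safe = {0,3,4,5,6}
Reachable = {0,3,5,6}
  0: safe
  3: safe
  5: safe
  6: safe

Answer: INVARIANT HOLDS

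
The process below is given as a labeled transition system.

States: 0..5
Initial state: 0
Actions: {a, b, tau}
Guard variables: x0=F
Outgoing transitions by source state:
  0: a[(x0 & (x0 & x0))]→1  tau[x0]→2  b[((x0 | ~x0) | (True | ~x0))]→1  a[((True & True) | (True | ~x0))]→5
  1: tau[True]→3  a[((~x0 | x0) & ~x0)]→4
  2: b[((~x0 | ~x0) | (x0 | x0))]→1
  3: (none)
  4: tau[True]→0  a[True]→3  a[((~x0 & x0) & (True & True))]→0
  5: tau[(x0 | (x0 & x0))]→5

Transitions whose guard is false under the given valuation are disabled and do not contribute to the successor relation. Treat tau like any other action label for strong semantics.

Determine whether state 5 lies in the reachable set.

After dropping false guards: 7 live edges.
L0 = {0}
L1 = {1,5}  total {0,1,5}
L2 = {3,4}  total {0,1,3,4,5}
Reach set: {0,1,3,4,5}
witness 5: a

Answer: REACHABLE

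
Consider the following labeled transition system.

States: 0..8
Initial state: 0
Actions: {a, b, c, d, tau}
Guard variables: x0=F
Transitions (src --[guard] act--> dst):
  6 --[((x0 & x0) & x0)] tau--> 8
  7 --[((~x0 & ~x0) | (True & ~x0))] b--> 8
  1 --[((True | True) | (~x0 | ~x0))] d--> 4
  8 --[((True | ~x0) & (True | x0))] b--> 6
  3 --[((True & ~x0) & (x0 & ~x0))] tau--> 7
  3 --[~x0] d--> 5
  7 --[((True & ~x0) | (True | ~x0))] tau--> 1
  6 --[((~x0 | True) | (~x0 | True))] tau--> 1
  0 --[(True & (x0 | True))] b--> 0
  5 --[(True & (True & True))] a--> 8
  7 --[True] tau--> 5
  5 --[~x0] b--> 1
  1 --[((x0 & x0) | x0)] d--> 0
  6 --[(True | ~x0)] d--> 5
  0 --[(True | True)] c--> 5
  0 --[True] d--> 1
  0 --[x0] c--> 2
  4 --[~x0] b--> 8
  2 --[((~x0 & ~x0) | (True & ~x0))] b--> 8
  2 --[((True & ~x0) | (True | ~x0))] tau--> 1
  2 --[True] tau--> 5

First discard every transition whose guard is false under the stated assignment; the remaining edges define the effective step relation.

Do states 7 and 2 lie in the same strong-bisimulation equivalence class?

Answer: BISIMILAR

Working:
Bisimulation quotient by refinement:
  π0 = {{0,1,2,3,4,5,6,7,8}}
  π1 = {{0},{1,3},{2,7},{4,8},{5},{6}}
  π2 = {{0},{1},{2,7},{3},{4},{5},{6},{8}}
8 equivalence class(es) (converged in 3)
7∈{2,7}, 2∈{2,7}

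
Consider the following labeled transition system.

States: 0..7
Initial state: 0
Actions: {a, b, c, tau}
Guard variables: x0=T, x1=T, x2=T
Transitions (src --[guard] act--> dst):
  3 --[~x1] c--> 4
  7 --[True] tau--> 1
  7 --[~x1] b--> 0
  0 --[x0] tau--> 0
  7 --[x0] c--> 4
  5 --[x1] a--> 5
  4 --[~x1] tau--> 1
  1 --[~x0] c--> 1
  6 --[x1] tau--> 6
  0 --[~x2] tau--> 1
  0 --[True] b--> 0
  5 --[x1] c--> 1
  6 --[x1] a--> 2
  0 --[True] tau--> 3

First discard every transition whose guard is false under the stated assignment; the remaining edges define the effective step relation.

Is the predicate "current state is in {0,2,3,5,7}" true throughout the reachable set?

Safe = {0,2,3,5,7}
Reachable = {0,3}
  0: ok
  3: ok

Answer: INVARIANT HOLDS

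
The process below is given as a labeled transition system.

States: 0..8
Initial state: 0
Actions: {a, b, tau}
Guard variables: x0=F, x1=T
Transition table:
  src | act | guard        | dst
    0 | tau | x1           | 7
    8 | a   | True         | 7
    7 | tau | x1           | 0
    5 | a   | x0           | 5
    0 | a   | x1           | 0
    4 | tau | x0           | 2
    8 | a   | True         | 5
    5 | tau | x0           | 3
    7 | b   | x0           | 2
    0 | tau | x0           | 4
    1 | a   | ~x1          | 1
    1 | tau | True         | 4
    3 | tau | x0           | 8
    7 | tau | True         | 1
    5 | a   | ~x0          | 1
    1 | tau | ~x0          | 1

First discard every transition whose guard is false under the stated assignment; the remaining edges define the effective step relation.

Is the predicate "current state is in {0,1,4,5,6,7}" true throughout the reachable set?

Allowed set {0,1,4,5,6,7}
Reach set: {0,1,4,7}
  0: ok
  1: ok
  4: ok
  7: ok

Answer: INVARIANT HOLDS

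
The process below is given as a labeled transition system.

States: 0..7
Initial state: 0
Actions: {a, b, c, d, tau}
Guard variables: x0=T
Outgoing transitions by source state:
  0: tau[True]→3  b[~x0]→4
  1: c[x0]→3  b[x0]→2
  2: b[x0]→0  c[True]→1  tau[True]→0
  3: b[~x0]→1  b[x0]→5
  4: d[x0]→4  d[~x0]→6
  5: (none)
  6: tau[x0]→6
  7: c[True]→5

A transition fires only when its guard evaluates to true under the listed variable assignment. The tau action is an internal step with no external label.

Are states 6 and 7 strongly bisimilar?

Compute ~ classes (split until stable):
  round 0: {{0,1,2,3,4,5,6,7}}
  round 1: {{0,6},{1},{2},{3},{4},{5},{7}}
  round 2: {{0},{1},{2},{3},{4},{5},{6},{7}}
Fixed point at round 3; 8 class(es).
[6]={6}  [7]={7}

Answer: NOT BISIMILAR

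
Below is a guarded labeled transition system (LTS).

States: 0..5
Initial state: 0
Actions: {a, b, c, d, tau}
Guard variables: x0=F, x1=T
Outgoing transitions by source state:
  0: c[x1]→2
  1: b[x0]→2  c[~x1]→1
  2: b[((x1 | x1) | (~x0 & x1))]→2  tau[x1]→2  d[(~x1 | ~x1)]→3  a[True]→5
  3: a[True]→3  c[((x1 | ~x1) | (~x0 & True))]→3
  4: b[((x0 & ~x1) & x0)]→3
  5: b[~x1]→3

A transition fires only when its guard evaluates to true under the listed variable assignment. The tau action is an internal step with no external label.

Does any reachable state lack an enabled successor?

Reach set: {0,2,5}
  0: c→2  [deg 1]
  2: a→5  b→2  tau→2  [deg 3]
  5: ∅  [STUCK]
Path to 5: c·a

Answer: DEADLOCK at state 5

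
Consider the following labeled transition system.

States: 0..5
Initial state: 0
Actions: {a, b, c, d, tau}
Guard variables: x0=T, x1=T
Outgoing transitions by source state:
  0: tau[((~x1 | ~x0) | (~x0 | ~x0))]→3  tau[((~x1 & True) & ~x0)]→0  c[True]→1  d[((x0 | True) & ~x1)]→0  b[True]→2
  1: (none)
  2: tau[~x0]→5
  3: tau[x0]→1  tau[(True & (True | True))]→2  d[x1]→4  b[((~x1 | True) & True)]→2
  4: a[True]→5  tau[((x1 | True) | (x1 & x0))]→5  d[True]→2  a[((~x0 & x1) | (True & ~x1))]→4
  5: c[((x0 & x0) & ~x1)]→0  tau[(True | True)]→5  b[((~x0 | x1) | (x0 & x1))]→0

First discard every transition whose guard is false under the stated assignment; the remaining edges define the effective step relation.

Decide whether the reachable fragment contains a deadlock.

R = {0,1,2}
  0: b→2  c→1  [2 out]
  1: ∅  [deadlock]
  2: ∅  [deadlock]
trace reaching 1: c

Answer: DEADLOCK at state 1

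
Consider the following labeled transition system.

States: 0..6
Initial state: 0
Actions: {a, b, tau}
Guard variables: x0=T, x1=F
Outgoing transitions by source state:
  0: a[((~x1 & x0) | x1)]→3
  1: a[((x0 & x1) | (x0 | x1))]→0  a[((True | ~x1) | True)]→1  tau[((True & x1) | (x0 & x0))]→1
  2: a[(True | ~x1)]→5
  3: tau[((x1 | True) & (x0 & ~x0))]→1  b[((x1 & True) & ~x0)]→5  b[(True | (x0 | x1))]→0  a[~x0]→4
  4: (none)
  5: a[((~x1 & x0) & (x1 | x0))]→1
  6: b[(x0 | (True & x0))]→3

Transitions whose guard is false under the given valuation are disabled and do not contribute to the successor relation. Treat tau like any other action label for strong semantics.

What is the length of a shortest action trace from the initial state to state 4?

Breadth-first toward 4:
  depth 0: {0}
  depth 1: {3}
4 never appears.

Answer: UNREACHABLE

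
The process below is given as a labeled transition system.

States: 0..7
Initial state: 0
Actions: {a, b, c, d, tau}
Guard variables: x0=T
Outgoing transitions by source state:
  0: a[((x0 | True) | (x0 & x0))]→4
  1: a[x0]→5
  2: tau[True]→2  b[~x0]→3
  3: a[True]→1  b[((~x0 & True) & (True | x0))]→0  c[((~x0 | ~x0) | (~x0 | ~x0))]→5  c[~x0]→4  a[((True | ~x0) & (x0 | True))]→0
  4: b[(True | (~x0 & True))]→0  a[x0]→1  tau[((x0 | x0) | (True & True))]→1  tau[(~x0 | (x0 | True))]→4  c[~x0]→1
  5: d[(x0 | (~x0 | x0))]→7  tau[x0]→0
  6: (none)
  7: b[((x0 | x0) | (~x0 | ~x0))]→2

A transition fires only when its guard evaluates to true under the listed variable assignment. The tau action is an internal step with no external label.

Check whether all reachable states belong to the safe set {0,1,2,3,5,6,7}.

Allowed set {0,1,2,3,5,6,7}
Reachable = {0,1,2,4,5,7}
  0: safe
  1: safe
  2: safe
  4: outside
  5: safe
  7: safe
witness against invariant: a → 4

Answer: INVARIANT VIOLATED at state 4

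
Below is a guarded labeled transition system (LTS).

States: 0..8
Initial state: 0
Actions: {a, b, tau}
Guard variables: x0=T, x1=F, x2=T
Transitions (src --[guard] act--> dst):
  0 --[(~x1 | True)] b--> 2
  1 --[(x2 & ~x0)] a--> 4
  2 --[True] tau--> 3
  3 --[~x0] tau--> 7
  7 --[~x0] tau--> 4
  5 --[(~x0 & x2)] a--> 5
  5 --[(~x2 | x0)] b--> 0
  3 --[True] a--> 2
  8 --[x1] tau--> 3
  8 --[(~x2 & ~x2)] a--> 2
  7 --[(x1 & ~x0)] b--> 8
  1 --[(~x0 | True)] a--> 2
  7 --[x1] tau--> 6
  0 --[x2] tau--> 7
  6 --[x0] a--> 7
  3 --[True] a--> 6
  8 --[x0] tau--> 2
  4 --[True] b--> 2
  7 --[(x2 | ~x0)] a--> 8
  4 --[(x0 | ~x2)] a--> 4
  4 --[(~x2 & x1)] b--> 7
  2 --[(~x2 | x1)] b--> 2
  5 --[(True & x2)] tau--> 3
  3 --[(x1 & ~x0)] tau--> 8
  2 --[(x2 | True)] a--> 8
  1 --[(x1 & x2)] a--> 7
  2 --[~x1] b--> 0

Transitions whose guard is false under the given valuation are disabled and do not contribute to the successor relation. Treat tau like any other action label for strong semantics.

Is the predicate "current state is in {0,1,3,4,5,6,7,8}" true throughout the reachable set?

Answer: INVARIANT VIOLATED at state 2

Analysis:
Safe = {0,1,3,4,5,6,7,8}
R = {0,2,3,6,7,8}
  0: ok
  2: ✗ unsafe
  3: ok
  6: ok
  7: ok
  8: ok
counterexample path to 2: b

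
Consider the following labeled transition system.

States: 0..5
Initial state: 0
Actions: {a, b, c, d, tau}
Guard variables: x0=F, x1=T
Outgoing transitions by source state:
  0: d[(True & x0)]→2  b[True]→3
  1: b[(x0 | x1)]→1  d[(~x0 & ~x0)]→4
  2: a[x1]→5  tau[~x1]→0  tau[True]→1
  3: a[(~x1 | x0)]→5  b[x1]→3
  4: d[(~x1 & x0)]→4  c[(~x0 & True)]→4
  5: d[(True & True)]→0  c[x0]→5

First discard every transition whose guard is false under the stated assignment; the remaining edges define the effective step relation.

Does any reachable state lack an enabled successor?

R = {0,3}
  0: b→3  [deg 1]
  3: b→3  [deg 1]

Answer: DEADLOCK-FREE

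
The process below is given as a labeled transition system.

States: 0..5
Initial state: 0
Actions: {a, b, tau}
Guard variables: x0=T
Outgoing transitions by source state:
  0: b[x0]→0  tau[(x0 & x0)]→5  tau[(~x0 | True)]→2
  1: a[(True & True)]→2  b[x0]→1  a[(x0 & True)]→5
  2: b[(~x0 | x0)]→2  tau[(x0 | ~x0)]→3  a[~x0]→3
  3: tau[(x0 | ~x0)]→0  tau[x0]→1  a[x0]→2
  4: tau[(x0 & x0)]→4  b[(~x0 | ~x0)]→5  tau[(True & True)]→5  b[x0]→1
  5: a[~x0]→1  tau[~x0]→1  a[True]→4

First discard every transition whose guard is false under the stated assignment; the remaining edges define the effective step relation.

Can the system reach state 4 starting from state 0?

Guard filter leaves 15 enabled edge(s).
depth 0: {0}
depth 1: {2,5}  cumulative {0,2,5}
depth 2: {3,4}  cumulative {0,2,3,4,5}
depth 3: {1}  cumulative {0,1,2,3,4,5}
Reach set: {0,1,2,3,4,5}
trace reaching 4: tau·a

Answer: REACHABLE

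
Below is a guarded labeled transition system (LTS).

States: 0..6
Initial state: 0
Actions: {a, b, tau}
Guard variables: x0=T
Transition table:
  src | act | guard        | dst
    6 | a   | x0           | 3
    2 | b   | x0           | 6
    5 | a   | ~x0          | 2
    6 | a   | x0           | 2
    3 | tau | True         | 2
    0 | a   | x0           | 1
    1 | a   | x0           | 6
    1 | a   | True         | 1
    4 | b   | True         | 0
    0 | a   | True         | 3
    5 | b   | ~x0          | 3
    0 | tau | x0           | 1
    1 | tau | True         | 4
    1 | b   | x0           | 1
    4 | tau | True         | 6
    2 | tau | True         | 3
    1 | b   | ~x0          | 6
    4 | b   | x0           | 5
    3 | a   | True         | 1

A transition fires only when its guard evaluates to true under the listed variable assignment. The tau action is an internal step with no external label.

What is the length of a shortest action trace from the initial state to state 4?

Answer: 2

Trace:
BFS to 4:
  Layer 0: {0}
  Layer 1: {1,3}
  Layer 2: {2,4,6}
first hit 4 at d=2 via a·tau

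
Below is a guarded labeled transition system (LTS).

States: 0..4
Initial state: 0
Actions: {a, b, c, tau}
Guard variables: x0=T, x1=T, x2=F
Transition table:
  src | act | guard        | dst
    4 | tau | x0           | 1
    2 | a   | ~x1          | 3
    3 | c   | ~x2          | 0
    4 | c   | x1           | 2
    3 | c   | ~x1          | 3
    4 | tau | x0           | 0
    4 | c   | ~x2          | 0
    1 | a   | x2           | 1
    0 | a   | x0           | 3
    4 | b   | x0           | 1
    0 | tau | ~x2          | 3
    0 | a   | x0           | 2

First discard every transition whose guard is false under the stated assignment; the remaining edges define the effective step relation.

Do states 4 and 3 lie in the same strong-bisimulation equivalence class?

Answer: NOT BISIMILAR

Trace:
Compute ~ classes (split until stable):
  π0 = {{0,1,2,3,4}}
  π1 = {{0},{1,2},{3},{4}}
stable after 2 split(s): 4 block(s)
4∈{4}, 3∈{3}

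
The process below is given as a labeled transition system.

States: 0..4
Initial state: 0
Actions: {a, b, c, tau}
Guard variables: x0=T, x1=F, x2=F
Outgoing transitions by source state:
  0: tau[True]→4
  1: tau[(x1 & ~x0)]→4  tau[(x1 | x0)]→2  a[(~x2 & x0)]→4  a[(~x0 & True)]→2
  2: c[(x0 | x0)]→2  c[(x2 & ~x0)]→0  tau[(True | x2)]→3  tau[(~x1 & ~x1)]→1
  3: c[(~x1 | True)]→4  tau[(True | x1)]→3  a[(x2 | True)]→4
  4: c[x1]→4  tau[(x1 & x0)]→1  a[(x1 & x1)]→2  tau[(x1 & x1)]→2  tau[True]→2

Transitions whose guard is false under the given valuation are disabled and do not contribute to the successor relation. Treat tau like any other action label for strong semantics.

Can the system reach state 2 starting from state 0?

Answer: REACHABLE

Analysis:
Guard filter leaves 10 enabled edge(s).
depth 0: {0}
depth 1: {4}  cumulative {0,4}
depth 2: {2}  cumulative {0,2,4}
depth 3: {1,3}  cumulative {0,1,2,3,4}
Reach set: {0,1,2,3,4}
witness 2: tau·tau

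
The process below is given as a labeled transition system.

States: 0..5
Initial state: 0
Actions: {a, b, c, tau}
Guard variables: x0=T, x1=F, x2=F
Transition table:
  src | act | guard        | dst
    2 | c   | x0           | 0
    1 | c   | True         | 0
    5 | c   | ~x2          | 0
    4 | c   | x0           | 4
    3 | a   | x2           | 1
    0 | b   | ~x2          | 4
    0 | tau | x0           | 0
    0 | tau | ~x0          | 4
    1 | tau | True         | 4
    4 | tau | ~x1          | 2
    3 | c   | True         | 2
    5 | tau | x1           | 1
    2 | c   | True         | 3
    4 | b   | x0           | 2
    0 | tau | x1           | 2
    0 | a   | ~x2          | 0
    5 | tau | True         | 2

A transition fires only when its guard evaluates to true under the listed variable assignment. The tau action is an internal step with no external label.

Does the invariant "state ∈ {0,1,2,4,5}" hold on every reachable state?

Answer: INVARIANT VIOLATED at state 3

Trace:
Inv-set: {0,1,2,4,5}
Reach set: {0,2,3,4}
  0: ok
  2: ok
  3: outside
  4: ok
reach 3 via b·tau·c — violates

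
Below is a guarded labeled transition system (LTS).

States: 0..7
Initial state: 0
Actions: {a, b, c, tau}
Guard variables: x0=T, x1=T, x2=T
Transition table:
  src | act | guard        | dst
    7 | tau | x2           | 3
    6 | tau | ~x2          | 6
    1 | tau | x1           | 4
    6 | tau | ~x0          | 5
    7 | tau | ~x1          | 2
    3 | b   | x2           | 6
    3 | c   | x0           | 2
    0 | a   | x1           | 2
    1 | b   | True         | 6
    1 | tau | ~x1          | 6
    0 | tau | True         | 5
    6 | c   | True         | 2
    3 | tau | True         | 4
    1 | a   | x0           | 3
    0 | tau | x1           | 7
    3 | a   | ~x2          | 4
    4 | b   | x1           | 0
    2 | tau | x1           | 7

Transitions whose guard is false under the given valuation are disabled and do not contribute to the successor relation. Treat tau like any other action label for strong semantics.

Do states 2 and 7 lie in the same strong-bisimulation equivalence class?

Answer: NOT BISIMILAR

Working:
Compute ~ classes (split until stable):
  P[0] = {{0,1,2,3,4,5,6,7}}
  P[1] = {{0},{1},{2,7},{3},{4},{5},{6}}
  P[2] = {{0},{1},{2},{3},{4},{5},{6},{7}}
8 equivalence class(es) (converged in 3)
class of 2: {2}; class of 7: {7}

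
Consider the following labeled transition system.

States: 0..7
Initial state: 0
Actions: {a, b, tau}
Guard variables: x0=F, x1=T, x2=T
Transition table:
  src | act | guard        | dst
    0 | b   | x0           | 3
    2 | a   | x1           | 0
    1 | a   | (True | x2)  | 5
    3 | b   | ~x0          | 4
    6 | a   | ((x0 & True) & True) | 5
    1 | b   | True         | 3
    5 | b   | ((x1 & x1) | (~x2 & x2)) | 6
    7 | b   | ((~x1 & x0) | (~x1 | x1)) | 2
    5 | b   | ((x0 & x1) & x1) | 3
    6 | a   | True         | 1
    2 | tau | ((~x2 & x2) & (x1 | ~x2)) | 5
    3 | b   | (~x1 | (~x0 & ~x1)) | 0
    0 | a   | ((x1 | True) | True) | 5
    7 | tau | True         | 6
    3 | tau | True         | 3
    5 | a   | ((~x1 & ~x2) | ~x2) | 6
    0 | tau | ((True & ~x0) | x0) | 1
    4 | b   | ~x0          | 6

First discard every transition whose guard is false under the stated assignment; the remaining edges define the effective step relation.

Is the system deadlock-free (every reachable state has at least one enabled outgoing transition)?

Answer: DEADLOCK-FREE

Working:
Reachable = {0,1,3,4,5,6}
  0: a→5  tau→1  [2 out]
  1: a→5  b→3  [2 out]
  3: b→4  tau→3  [2 out]
  4: b→6  [1 out]
  5: b→6  [1 out]
  6: a→1  [1 out]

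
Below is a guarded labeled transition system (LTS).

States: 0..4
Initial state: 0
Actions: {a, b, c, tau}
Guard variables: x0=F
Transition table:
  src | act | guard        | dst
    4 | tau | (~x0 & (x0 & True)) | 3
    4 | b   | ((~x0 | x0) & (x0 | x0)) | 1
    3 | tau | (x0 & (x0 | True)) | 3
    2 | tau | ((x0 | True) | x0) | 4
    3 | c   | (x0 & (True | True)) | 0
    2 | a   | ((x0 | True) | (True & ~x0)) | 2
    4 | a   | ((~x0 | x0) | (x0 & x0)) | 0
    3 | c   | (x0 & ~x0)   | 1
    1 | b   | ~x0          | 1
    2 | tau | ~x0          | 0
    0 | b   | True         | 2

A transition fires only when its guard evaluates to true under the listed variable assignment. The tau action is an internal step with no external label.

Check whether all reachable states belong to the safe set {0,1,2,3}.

Allowed set {0,1,2,3}
R = {0,2,4}
  0: ok
  2: ok
  4: VIOLATES
reach 4 via b·tau — violates

Answer: INVARIANT VIOLATED at state 4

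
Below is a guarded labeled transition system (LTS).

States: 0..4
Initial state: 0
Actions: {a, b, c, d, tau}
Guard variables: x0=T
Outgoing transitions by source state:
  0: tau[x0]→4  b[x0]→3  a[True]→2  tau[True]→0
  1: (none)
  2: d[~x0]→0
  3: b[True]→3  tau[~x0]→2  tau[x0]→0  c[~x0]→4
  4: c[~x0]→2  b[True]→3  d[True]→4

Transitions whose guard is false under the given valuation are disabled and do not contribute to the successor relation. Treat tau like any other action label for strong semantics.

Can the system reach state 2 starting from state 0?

After dropping false guards: 8 live edges.
depth 0: {0}
depth 1: {2,3,4}  cumulative {0,2,3,4}
R = {0,2,3,4}
Path to 2: a

Answer: REACHABLE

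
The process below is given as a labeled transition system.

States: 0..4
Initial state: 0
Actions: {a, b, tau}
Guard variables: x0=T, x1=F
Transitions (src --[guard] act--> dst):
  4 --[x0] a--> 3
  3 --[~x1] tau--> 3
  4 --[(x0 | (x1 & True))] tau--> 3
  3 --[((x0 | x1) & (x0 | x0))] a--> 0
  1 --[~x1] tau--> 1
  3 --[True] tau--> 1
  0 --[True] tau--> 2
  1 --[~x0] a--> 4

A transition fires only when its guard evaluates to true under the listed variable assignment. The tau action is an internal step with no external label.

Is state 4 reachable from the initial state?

After dropping false guards: 7 live edges.
depth 0: {0}
depth 1: {2}  cumulative {0,2}
Reach set: {0,2}

Answer: UNREACHABLE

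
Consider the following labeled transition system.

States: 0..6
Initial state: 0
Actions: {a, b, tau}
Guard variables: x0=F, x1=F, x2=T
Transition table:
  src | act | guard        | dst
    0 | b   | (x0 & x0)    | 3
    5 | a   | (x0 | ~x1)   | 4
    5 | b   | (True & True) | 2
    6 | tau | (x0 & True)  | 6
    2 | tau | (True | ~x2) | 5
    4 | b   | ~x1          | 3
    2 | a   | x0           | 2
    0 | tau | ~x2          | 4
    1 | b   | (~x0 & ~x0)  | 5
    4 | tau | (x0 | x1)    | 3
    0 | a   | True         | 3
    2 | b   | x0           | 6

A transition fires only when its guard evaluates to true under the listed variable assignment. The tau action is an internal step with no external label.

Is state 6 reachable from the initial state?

After dropping false guards: 6 live edges.
Layer 0: {0}
Layer 1: {3}  cumulative {0,3}
R = {0,3}

Answer: UNREACHABLE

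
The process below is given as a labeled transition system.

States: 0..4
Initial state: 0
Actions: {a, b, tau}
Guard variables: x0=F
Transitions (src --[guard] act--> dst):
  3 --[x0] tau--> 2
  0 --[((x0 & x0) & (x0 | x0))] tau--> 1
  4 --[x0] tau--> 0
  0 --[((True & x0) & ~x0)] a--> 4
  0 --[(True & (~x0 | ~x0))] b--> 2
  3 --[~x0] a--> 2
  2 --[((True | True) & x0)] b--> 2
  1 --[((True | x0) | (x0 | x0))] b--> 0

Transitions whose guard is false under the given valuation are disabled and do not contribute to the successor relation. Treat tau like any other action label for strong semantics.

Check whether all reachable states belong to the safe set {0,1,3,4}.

Inv-set: {0,1,3,4}
Reach set: {0,2}
  0: ok
  2: VIOLATES
reach 2 via b — violates

Answer: INVARIANT VIOLATED at state 2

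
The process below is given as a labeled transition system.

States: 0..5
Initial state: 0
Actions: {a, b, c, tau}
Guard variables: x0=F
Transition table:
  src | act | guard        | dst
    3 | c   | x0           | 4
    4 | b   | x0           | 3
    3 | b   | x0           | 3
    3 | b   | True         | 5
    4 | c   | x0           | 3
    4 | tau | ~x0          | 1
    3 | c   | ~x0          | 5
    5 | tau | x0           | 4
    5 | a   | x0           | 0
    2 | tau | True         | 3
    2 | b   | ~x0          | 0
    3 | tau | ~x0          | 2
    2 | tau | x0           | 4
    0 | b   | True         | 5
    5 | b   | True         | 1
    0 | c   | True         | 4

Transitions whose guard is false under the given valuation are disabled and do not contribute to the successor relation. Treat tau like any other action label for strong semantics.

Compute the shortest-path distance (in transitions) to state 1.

Answer: 2

Analysis:
Breadth-first toward 1:
  L0 = {0}
  L1 = {4,5}
  L2 = {1}
depth(1)=2, e.g. b·b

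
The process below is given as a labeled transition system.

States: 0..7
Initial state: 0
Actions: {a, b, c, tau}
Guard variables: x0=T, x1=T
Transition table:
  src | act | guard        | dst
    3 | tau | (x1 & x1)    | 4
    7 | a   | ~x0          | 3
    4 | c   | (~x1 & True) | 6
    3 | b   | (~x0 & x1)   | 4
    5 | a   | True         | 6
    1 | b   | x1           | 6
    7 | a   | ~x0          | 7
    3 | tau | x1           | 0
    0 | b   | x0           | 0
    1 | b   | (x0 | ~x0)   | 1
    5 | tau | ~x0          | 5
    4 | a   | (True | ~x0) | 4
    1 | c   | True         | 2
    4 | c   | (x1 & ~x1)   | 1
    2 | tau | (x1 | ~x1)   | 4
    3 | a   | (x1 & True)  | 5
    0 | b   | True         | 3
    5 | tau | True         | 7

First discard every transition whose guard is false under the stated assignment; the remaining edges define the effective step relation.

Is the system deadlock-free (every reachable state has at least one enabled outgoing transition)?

Answer: DEADLOCK at state 6

Working:
Reach set: {0,3,4,5,6,7}
  0: b→0  b→3  [2 exit(s)]
  3: a→5  tau→0  tau→4  [3 exit(s)]
  4: a→4  [1 exit(s)]
  5: a→6  tau→7  [2 exit(s)]
  6: ∅  [no exit]
  7: ∅  [no exit]
trace reaching 6: b·a·a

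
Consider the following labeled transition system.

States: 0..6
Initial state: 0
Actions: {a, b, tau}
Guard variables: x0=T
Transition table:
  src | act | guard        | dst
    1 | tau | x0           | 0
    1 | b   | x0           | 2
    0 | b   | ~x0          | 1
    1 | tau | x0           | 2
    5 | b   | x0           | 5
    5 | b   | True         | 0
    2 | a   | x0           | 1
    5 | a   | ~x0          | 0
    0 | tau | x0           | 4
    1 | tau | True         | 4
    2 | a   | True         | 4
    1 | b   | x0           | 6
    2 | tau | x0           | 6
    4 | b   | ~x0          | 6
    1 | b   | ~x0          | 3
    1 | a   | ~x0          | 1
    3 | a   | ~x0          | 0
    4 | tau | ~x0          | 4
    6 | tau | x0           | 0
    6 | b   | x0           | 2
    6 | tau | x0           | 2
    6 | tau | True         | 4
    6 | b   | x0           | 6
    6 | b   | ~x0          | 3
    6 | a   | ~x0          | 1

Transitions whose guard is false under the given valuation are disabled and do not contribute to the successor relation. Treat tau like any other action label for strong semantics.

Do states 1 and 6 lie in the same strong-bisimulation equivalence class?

Answer: BISIMILAR

Trace:
Bisimulation quotient by refinement:
  round 0: {{0,1,2,3,4,5,6}}
  round 1: {{0},{1,6},{2},{3,4},{5}}
5 equivalence class(es) (converged in 2)
[1]={1,6}  [6]={1,6}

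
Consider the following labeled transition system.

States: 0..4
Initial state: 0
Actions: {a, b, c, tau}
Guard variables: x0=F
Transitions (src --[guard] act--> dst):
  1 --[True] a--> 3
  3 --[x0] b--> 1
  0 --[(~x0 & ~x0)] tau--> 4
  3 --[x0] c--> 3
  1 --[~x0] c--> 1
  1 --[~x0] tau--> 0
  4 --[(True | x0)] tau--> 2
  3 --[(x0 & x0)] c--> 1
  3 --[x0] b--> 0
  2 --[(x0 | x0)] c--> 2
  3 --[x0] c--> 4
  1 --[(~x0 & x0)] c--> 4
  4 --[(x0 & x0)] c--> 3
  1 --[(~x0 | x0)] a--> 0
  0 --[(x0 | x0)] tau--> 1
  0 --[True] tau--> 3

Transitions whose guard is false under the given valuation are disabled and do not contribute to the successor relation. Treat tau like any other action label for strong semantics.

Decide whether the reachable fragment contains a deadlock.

Answer: DEADLOCK at state 2

Working:
Reachable = {0,2,3,4}
  0: tau→3  tau→4  [2 exit(s)]
  2: ∅  [deadlock]
  3: ∅  [deadlock]
  4: tau→2  [1 exit(s)]
witness 2: tau·tau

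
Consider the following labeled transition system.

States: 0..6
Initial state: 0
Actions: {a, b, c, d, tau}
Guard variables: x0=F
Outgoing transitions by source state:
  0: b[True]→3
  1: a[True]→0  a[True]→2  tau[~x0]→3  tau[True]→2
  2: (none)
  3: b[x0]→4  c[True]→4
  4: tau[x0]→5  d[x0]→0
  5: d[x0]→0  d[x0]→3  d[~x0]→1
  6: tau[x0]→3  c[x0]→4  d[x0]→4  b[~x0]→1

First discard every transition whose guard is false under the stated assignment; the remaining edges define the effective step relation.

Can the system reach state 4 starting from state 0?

8 transition(s) survive guard evaluation.
Layer 0: {0}
Layer 1: {3}  cumulative {0,3}
Layer 2: {4}  cumulative {0,3,4}
Reach set: {0,3,4}
Path to 4: b·c

Answer: REACHABLE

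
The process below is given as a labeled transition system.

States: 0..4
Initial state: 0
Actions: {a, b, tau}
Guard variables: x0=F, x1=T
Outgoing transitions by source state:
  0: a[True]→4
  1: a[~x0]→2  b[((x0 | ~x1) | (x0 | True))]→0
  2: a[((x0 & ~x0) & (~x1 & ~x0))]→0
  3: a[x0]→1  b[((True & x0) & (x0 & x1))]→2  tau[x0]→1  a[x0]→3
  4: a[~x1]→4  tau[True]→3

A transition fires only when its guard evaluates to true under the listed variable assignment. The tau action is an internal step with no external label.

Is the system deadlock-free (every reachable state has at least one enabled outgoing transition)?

Answer: DEADLOCK at state 3

Working:
Reachable = {0,3,4}
  0: a→4  [1 out]
  3: ∅  [no exit]
  4: tau→3  [1 out]
trace reaching 3: a·tau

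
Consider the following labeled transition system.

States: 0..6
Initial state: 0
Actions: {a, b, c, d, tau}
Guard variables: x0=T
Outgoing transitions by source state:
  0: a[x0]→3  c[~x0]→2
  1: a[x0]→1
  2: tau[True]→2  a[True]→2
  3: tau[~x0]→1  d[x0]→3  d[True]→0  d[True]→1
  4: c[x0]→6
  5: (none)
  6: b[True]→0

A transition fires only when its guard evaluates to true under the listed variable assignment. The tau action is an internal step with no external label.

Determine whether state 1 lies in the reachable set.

Answer: REACHABLE

Trace:
After dropping false guards: 9 live edges.
depth 0: {0}
depth 1: {3}  cumulative {0,3}
depth 2: {1}  cumulative {0,1,3}
Reachable = {0,1,3}
witness 1: a·d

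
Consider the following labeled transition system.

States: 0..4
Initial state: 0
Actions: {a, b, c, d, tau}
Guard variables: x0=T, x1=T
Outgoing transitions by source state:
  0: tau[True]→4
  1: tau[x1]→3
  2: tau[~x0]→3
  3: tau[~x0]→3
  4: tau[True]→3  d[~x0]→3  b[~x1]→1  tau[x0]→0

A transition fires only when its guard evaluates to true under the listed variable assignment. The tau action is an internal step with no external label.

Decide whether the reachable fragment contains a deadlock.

Reachable = {0,3,4}
  0: tau→4  [1 exit(s)]
  3: ∅  [no exit]
  4: tau→0  tau→3  [2 exit(s)]
witness 3: tau·tau

Answer: DEADLOCK at state 3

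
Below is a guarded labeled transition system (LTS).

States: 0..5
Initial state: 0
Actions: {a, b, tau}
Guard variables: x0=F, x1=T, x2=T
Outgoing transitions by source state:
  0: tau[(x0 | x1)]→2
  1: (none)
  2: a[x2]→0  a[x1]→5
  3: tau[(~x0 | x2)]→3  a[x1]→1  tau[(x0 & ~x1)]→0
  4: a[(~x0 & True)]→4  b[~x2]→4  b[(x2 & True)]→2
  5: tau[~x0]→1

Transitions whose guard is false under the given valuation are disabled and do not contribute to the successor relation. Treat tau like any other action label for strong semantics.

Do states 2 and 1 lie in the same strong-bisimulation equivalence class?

Refine partition for ~:
  P[0] = {{0,1,2,3,4,5}}
  P[1] = {{0,5},{1},{2},{3},{4}}
  P[2] = {{0},{1},{2},{3},{4},{5}}
6 equivalence class(es) (converged in 3)
[2]={2}  [1]={1}

Answer: NOT BISIMILAR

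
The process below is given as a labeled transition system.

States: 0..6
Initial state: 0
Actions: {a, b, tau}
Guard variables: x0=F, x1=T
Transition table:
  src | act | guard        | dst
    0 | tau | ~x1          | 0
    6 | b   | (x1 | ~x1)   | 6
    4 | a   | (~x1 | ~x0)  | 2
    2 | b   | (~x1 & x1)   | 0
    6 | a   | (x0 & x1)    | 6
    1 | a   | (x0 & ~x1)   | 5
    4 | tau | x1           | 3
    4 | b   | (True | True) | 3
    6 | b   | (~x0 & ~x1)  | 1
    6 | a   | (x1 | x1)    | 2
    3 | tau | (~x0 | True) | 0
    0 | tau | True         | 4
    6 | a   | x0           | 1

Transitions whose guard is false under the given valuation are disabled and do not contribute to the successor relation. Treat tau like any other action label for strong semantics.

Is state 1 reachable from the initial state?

After dropping false guards: 7 live edges.
Layer 0: {0}
Layer 1: {4}  cumulative {0,4}
Layer 2: {2,3}  cumulative {0,2,3,4}
R = {0,2,3,4}

Answer: UNREACHABLE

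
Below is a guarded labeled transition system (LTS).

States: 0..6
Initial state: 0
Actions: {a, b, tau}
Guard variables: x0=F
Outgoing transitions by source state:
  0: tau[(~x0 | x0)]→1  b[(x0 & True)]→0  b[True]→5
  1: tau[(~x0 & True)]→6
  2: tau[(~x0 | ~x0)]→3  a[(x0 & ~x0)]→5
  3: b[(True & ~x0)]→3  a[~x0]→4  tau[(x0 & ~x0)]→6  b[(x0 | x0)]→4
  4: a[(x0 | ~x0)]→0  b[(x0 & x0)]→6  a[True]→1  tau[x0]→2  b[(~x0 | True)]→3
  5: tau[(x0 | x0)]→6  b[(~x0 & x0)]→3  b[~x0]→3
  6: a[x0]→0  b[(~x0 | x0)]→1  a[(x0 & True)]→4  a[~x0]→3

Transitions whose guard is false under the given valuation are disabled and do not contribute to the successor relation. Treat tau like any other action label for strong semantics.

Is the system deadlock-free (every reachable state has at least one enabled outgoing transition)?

Reach set: {0,1,3,4,5,6}
  0: b→5  tau→1  [2 exit(s)]
  1: tau→6  [1 exit(s)]
  3: a→4  b→3  [2 exit(s)]
  4: a→0  a→1  b→3  [3 exit(s)]
  5: b→3  [1 exit(s)]
  6: a→3  b→1  [2 exit(s)]

Answer: DEADLOCK-FREE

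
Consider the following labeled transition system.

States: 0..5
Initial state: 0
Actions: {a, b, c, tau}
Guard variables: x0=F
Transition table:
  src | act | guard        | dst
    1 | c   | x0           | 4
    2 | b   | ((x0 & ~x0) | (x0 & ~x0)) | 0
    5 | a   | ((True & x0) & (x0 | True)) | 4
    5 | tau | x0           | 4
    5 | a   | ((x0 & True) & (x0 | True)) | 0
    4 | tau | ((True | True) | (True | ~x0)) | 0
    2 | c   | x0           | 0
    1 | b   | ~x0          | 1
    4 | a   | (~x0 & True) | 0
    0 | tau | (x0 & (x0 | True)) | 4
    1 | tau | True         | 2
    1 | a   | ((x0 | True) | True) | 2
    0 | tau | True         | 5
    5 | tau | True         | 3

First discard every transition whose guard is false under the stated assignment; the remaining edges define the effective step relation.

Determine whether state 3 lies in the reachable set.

7 transition(s) survive guard evaluation.
depth 0: {0}
depth 1: {5}  total {0,5}
depth 2: {3}  total {0,3,5}
Reachable = {0,3,5}
witness 3: tau·tau

Answer: REACHABLE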